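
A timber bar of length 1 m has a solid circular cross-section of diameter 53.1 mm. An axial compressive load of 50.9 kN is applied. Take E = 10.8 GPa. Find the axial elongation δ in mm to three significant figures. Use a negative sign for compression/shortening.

-2.13 mm

A = 2215 mm².
δ_mech = NL/(AE) = -50900·1000/(2215·10800) = -2.128 mm.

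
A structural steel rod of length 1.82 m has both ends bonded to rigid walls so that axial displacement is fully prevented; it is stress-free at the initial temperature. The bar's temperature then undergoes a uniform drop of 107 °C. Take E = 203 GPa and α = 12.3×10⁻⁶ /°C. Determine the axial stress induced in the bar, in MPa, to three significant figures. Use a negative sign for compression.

Free thermal expansion αLΔT = 12.3e-6 · 1820 · -107 = -2.395 mm.
The walls impose strain ε = −(-2.395)/1820 = 1.3161e-03; σ = Eε = 203000 · 1.3161e-03 = 267.2 MPa.

267 MPa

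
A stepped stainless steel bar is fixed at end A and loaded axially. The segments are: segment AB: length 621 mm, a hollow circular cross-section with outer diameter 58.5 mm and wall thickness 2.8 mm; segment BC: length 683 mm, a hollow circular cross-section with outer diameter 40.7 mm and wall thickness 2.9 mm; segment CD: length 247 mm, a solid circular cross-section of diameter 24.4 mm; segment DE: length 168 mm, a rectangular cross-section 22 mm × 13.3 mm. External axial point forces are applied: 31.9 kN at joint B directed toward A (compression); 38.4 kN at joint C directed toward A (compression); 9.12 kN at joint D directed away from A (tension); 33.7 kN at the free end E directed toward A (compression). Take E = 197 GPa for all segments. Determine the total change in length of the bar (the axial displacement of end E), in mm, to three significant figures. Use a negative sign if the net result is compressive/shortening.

Internal axial forces (sectioning from the free end, tension +): N_DE = -33.7 kN, N_CD = -24.58 kN, N_BC = -62.98 kN, N_AB = -94.88 kN.
A_AB = 490 mm².
A_BC = 344.4 mm².
A_CD = 467.6 mm².
A_DE = 292.6 mm².
δ_AB = -94880·621/(490·197000) = -0.6104 mm
δ_BC = -62980·683/(344.4·197000) = -0.634 mm
δ_CD = -24580·247/(467.6·197000) = -0.06591 mm
δ_DE = -33700·168/(292.6·197000) = -0.09822 mm
δ = Σδ_i = -1.409 mm.

-1.41 mm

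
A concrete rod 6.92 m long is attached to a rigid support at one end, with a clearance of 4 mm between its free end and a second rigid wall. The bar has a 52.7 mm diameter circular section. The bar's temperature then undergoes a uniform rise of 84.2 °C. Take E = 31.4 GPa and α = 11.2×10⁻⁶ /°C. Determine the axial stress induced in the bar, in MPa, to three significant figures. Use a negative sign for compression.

-11.5 MPa

Free thermal expansion αLΔT = 11.2e-6 · 6920 · 84.2 = 6.526 mm.
The walls engage after the gap closes; constrained expansion = 6.526 − 4 = 2.526 mm.
The walls impose strain ε = −(2.526)/6920 = -3.6501e-04; σ = Eε = 31400 · -3.6501e-04 = -11.46 MPa.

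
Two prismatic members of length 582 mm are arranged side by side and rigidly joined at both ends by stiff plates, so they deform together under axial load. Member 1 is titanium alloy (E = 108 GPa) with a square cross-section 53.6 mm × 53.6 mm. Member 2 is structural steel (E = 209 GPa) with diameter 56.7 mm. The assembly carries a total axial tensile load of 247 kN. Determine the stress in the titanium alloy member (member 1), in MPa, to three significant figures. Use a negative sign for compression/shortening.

31.8 MPa

A_1 = 2873 mm².
A_2 = 2525 mm².
Equal strain + equilibrium ⇒ each member carries load in proportion to AE: A₁E₁ = 310300000 N, A₂E₂ = 527700000 N, ΣAE = 838000000 N.
σ₁ = P·E₁/ΣAE = 247000·108000/838000000 = 31.83 MPa.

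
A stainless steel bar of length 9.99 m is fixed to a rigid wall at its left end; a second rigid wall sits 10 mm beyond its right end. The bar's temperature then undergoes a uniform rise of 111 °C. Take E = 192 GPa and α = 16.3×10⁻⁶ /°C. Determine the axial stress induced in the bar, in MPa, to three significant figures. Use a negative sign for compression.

-155 MPa

Free thermal expansion αLΔT = 16.3e-6 · 9990 · 111 = 18.07 mm.
The walls engage after the gap closes; constrained expansion = 18.07 − 10 = 8.075 mm.
The walls impose strain ε = −(8.075)/9990 = -8.0830e-04; σ = Eε = 192000 · -8.0830e-04 = -155.2 MPa.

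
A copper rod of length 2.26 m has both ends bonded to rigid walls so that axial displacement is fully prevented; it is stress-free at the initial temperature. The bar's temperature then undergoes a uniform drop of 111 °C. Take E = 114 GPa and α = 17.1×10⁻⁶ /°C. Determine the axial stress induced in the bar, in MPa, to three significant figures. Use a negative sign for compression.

216 MPa

Free thermal expansion αLΔT = 17.1e-6 · 2260 · -111 = -4.29 mm.
The walls impose strain ε = −(-4.29)/2260 = 1.8981e-03; σ = Eε = 114000 · 1.8981e-03 = 216.4 MPa.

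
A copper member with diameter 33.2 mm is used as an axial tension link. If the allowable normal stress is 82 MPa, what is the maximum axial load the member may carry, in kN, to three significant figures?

71.0 kN

A = 865.7 mm².
P_max = σ_allow · A = 82 · 865.7 = 70990 N = 70.99 kN.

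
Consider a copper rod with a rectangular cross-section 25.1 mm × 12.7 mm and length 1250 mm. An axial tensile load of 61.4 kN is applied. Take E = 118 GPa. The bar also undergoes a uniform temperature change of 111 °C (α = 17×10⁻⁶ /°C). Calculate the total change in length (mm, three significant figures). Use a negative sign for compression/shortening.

4.40 mm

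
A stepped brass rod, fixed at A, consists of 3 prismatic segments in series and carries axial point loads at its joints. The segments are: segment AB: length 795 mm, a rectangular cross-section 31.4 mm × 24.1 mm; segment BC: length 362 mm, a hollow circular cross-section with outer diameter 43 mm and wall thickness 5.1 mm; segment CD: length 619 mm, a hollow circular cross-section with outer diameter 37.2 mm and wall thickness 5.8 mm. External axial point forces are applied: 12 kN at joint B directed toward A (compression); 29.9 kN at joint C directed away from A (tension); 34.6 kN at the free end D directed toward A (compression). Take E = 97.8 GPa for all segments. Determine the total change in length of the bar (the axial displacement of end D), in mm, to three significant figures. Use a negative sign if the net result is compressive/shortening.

-0.591 mm

Internal axial forces (sectioning from the free end, tension +): N_CD = -34.6 kN, N_BC = -4.7 kN, N_AB = -16.7 kN.
A_AB = 756.7 mm².
A_BC = 607.2 mm².
A_CD = 572.1 mm².
δ_AB = -16700·795/(756.7·97800) = -0.1794 mm
δ_BC = -4700·362/(607.2·97800) = -0.02865 mm
δ_CD = -34600·619/(572.1·97800) = -0.3828 mm
δ = Σδ_i = -0.5908 mm.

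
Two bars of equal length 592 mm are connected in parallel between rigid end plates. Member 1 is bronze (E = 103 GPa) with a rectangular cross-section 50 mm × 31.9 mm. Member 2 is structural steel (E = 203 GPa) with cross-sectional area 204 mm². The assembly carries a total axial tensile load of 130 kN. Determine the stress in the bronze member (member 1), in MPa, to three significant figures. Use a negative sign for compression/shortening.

A_1 = 1595 mm².
Equal strain + equilibrium ⇒ each member carries load in proportion to AE: A₁E₁ = 164300000 N, A₂E₂ = 41410000 N, ΣAE = 205700000 N.
σ₁ = P·E₁/ΣAE = 130000·103000/205700000 = 65.1 MPa.

65.1 MPa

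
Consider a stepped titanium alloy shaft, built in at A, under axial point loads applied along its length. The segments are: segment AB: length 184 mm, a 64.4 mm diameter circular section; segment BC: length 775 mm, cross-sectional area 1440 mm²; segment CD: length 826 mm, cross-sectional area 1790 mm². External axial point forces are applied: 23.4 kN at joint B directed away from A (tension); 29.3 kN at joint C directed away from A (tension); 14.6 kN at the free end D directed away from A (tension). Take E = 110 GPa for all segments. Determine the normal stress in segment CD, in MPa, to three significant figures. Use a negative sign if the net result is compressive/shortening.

Internal axial forces (sectioning from the free end, tension +): N_CD = 14.6 kN, N_BC = 43.9 kN, N_AB = 67.3 kN.
σ_CD = N_CD/A_CD = 14600/1790 = 8.156 MPa.

8.16 MPa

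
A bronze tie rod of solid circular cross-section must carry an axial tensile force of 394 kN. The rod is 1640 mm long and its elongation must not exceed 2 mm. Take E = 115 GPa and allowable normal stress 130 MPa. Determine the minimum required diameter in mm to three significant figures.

62.1 mm

Required area A ≥ P/σ_allow = 394000/130 = 3031 mm².
For a solid circular section, d ≥ √(4A/π) = 62.12 mm.
Elongation limit: A ≥ PL/(Eδ_allow) = 394000·1640/(115000·2) = 2809 mm² ⇒ d ≥ 59.81 mm.
The stress limit governs.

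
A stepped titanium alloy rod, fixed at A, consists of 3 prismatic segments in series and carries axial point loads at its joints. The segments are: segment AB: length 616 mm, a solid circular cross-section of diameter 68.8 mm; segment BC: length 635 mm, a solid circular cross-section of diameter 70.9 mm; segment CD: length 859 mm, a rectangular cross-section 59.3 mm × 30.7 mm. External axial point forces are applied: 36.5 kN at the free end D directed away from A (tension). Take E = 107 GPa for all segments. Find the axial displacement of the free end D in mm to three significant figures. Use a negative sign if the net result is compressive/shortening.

Internal axial forces (sectioning from the free end, tension +): N_CD = 36.5 kN, N_BC = 36.5 kN, N_AB = 36.5 kN.
A_AB = 3718 mm².
A_BC = 3948 mm².
A_CD = 1821 mm².
δ_AB = 36500·616/(3718·107000) = 0.05652 mm
δ_BC = 36500·635/(3948·107000) = 0.05487 mm
δ_CD = 36500·859/(1821·107000) = 0.161 mm
δ = Σδ_i = 0.2723 mm.

0.272 mm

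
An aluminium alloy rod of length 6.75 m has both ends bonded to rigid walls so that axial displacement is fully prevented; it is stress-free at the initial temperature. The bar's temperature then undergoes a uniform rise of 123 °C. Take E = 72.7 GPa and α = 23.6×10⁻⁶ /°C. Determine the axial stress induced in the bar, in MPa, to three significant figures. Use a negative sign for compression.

-211 MPa

Free thermal expansion αLΔT = 23.6e-6 · 6750 · 123 = 19.59 mm.
The walls impose strain ε = −(19.59)/6750 = -2.9028e-03; σ = Eε = 72700 · -2.9028e-03 = -211 MPa.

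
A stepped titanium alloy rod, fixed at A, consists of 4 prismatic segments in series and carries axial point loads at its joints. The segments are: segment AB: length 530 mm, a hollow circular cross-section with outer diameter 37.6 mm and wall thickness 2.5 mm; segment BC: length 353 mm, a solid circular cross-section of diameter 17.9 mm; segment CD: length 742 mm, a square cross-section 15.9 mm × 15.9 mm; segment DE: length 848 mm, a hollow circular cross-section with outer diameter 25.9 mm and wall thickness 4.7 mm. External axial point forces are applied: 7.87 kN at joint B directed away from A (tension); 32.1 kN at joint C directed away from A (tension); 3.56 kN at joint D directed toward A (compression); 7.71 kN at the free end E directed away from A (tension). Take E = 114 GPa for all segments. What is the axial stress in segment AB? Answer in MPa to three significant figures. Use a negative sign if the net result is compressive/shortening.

160 MPa

Internal axial forces (sectioning from the free end, tension +): N_DE = 7.71 kN, N_CD = 4.15 kN, N_BC = 36.25 kN, N_AB = 44.12 kN.
A_AB = 275.7 mm².
σ_AB = N_AB/A_AB = 44120/275.7 = 160 MPa.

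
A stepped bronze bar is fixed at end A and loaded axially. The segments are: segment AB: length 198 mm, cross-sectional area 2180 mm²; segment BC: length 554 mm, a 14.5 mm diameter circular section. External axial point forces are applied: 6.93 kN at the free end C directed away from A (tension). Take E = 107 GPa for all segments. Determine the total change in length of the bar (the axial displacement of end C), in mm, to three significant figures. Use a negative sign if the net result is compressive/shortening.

0.223 mm

Internal axial forces (sectioning from the free end, tension +): N_BC = 6.93 kN, N_AB = 6.93 kN.
A_BC = 165.1 mm².
δ_AB = 6930·198/(2180·107000) = 0.005882 mm
δ_BC = 6930·554/(165.1·107000) = 0.2173 mm
δ = Σδ_i = 0.2232 mm.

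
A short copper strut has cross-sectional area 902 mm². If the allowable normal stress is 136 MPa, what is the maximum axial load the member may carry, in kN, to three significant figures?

P_max = σ_allow · A = 136 · 902 = 122700 N = 122.7 kN.

123 kN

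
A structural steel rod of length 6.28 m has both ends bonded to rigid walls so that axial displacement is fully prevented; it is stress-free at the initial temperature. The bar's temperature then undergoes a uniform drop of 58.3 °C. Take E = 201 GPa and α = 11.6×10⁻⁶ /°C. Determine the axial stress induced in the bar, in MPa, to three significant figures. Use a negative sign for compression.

Free thermal expansion αLΔT = 11.6e-6 · 6280 · -58.3 = -4.247 mm.
The walls impose strain ε = −(-4.247)/6280 = 6.7628e-04; σ = Eε = 201000 · 6.7628e-04 = 135.9 MPa.

136 MPa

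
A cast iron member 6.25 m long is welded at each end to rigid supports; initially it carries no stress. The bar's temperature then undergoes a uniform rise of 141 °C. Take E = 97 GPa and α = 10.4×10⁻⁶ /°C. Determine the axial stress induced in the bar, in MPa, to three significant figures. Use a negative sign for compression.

-142 MPa

Free thermal expansion αLΔT = 10.4e-6 · 6250 · 141 = 9.165 mm.
The walls impose strain ε = −(9.165)/6250 = -1.4664e-03; σ = Eε = 97000 · -1.4664e-03 = -142.2 MPa.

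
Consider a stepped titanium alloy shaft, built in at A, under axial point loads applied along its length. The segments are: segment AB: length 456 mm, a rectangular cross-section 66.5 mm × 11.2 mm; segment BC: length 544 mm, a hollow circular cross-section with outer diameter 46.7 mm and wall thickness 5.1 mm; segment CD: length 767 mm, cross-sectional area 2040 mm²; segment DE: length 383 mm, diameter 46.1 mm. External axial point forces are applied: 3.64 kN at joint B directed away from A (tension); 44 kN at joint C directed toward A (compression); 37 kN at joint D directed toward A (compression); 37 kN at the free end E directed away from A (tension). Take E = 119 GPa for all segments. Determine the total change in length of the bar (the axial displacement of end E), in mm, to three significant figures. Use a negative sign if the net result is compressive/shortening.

Internal axial forces (sectioning from the free end, tension +): N_DE = 37 kN, N_CD = 0 kN, N_BC = -44 kN, N_AB = -40.36 kN.
A_AB = 744.8 mm².
A_BC = 666.5 mm².
A_DE = 1669 mm².
δ_AB = -40360·456/(744.8·119000) = -0.2076 mm
δ_BC = -44000·544/(666.5·119000) = -0.3018 mm
δ_CD = 0·767/(2040·119000) = 0 mm
δ_DE = 37000·383/(1669·119000) = 0.07134 mm
δ = Σδ_i = -0.4381 mm.

-0.438 mm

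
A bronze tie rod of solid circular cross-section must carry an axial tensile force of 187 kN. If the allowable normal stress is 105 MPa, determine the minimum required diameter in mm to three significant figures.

Required area A ≥ P/σ_allow = 187000/105 = 1781 mm².
For a solid circular section, d ≥ √(4A/π) = 47.62 mm.

47.6 mm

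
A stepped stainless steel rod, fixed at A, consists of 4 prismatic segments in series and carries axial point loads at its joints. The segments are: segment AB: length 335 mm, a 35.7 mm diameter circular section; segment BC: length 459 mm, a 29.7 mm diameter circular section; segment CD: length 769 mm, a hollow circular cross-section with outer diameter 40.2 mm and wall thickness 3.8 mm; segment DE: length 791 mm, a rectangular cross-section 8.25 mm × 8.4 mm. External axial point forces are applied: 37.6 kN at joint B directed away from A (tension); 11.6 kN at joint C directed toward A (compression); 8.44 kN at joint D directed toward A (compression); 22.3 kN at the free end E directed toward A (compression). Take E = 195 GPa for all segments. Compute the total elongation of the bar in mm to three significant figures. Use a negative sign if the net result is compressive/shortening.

-1.74 mm

Internal axial forces (sectioning from the free end, tension +): N_DE = -22.3 kN, N_CD = -30.74 kN, N_BC = -42.34 kN, N_AB = -4.74 kN.
A_AB = 1001 mm².
A_BC = 692.8 mm².
A_CD = 434.5 mm².
A_DE = 69.3 mm².
δ_AB = -4740·335/(1001·195000) = -0.008135 mm
δ_BC = -42340·459/(692.8·195000) = -0.1439 mm
δ_CD = -30740·769/(434.5·195000) = -0.279 mm
δ_DE = -22300·791/(69.3·195000) = -1.305 mm
δ = Σδ_i = -1.736 mm.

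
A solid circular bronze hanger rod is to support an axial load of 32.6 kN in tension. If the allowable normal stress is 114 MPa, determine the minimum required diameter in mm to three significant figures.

Required area A ≥ P/σ_allow = 32600/114 = 286 mm².
For a solid circular section, d ≥ √(4A/π) = 19.08 mm.

19.1 mm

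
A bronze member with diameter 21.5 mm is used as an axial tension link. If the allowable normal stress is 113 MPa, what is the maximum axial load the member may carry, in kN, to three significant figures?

A = 363.1 mm².
P_max = σ_allow · A = 113 · 363.1 = 41020 N = 41.02 kN.

41.0 kN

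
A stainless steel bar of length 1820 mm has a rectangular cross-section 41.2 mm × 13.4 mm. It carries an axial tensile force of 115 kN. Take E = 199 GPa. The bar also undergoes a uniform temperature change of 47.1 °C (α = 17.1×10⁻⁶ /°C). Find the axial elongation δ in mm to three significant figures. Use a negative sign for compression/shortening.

3.37 mm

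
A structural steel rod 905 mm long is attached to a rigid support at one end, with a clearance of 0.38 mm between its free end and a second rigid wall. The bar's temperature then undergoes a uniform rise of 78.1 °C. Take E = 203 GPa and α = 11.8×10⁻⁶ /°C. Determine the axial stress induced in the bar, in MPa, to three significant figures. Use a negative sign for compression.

Free thermal expansion αLΔT = 11.8e-6 · 905 · 78.1 = 0.834 mm.
The walls engage after the gap closes; constrained expansion = 0.834 − 0.38 = 0.454 mm.
The walls impose strain ε = −(0.454)/905 = -5.0169e-04; σ = Eε = 203000 · -5.0169e-04 = -101.8 MPa.

-102 MPa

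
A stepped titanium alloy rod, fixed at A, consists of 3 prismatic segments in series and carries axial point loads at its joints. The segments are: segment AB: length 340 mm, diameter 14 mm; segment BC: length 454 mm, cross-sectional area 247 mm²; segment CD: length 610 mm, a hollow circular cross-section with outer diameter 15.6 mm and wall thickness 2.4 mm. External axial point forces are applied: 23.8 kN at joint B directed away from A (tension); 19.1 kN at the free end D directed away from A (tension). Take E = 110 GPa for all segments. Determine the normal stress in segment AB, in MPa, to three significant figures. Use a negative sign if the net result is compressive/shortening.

Internal axial forces (sectioning from the free end, tension +): N_CD = 19.1 kN, N_BC = 19.1 kN, N_AB = 42.9 kN.
A_AB = 153.9 mm².
σ_AB = N_AB/A_AB = 42900/153.9 = 278.7 MPa.

279 MPa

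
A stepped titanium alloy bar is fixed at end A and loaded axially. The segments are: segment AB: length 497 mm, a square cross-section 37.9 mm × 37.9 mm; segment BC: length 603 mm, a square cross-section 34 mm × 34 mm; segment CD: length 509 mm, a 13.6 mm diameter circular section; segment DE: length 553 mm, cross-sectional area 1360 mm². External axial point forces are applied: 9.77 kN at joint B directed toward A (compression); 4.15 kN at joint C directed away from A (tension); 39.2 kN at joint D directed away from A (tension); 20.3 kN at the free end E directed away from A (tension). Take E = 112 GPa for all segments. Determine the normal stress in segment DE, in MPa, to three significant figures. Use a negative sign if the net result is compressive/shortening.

Internal axial forces (sectioning from the free end, tension +): N_DE = 20.3 kN, N_CD = 59.5 kN, N_BC = 63.65 kN, N_AB = 53.88 kN.
σ_DE = N_DE/A_DE = 20300/1360 = 14.93 MPa.

14.9 MPa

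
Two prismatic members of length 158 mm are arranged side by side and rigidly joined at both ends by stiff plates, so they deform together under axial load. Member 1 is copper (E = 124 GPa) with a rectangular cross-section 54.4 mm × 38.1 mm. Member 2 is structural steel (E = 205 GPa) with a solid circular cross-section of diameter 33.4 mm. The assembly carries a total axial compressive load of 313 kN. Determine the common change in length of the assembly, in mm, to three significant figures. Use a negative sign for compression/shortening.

-0.113 mm

A_1 = 2073 mm².
A_2 = 876.2 mm².
Equal strain + equilibrium ⇒ each member carries load in proportion to AE: A₁E₁ = 257000000 N, A₂E₂ = 179600000 N, ΣAE = 436600000 N.
δ = PL/ΣAE = -313000·158/436600000 = -0.1133 mm.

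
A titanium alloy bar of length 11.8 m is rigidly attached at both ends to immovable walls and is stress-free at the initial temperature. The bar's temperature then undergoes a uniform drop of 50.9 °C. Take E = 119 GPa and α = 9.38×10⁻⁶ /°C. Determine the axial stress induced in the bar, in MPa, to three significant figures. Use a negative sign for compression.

56.8 MPa

Free thermal expansion αLΔT = 9.38e-6 · 11800 · -50.9 = -5.634 mm.
The walls impose strain ε = −(-5.634)/11800 = 4.7744e-04; σ = Eε = 119000 · 4.7744e-04 = 56.82 MPa.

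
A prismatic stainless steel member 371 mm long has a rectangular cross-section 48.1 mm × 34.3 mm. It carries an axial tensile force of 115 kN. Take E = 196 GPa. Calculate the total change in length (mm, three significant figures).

0.132 mm

A = 1650 mm².
δ_mech = NL/(AE) = 115000·371/(1650·196000) = 0.1319 mm.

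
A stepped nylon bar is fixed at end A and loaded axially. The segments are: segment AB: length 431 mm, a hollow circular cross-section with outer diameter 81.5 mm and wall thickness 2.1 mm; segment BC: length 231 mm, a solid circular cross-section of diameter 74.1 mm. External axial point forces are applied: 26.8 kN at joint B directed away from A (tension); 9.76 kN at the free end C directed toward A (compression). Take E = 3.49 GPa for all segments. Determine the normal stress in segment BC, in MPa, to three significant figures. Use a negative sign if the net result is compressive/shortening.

Internal axial forces (sectioning from the free end, tension +): N_BC = -9.76 kN, N_AB = 17.04 kN.
A_BC = 4312 mm².
σ_BC = N_BC/A_BC = -9760/4312 = -2.263 MPa.

-2.26 MPa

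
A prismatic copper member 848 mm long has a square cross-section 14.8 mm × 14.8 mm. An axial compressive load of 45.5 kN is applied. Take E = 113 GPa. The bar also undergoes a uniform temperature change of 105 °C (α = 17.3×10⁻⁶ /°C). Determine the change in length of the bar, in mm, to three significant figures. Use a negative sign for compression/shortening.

A = 219 mm².
δ_mech = NL/(AE) = -45500·848/(219·113000) = -1.559 mm.
δ_thermal = αLΔT = 17.3e-6·848·105 = 1.54 mm.
δ = δ_mech + δ_thermal = -0.01846 mm.

-0.0185 mm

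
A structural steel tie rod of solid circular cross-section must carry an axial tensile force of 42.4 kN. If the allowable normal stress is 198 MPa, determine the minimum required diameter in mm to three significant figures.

Required area A ≥ P/σ_allow = 42400/198 = 214.1 mm².
For a solid circular section, d ≥ √(4A/π) = 16.51 mm.

16.5 mm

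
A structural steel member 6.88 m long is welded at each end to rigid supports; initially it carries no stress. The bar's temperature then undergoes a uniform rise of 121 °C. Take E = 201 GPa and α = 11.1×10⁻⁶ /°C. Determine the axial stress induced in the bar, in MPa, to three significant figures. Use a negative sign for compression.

Free thermal expansion αLΔT = 11.1e-6 · 6880 · 121 = 9.241 mm.
The walls impose strain ε = −(9.241)/6880 = -1.3431e-03; σ = Eε = 201000 · -1.3431e-03 = -270 MPa.

-270 MPa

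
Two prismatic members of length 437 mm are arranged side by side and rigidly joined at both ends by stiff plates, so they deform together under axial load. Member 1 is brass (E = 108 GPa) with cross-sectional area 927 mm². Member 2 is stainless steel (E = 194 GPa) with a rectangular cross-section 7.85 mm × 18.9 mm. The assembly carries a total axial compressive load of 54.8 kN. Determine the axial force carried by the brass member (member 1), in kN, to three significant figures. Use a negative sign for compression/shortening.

-42.6 kN

A_2 = 148.4 mm².
Equal strain + equilibrium ⇒ each member carries load in proportion to AE: A₁E₁ = 100100000 N, A₂E₂ = 28780000 N, ΣAE = 128900000 N.
F₁ = P·A₁E₁/ΣAE = -54800·100100000/128900000 = -42560 N.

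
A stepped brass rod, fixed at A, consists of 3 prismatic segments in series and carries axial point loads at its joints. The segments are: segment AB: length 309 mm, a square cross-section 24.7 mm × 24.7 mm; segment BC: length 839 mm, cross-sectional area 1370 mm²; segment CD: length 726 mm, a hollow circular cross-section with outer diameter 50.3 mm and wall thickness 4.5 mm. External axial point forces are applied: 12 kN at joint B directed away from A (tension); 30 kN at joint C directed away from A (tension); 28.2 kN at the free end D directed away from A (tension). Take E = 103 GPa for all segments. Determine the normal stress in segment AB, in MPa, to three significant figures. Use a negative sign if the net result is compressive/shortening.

115 MPa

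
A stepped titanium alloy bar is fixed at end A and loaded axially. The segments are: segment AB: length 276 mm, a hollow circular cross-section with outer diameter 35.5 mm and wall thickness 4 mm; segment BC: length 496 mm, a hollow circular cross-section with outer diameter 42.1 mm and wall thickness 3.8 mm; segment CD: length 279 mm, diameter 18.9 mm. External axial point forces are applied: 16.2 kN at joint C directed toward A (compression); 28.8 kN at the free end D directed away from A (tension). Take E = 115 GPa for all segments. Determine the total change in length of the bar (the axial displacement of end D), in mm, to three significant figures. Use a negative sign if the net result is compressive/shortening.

0.444 mm

Internal axial forces (sectioning from the free end, tension +): N_CD = 28.8 kN, N_BC = 12.6 kN, N_AB = 12.6 kN.
A_AB = 395.8 mm².
A_BC = 457.2 mm².
A_CD = 280.6 mm².
δ_AB = 12600·276/(395.8·115000) = 0.07639 mm
δ_BC = 12600·496/(457.2·115000) = 0.1189 mm
δ_CD = 28800·279/(280.6·115000) = 0.249 mm
δ = Σδ_i = 0.4443 mm.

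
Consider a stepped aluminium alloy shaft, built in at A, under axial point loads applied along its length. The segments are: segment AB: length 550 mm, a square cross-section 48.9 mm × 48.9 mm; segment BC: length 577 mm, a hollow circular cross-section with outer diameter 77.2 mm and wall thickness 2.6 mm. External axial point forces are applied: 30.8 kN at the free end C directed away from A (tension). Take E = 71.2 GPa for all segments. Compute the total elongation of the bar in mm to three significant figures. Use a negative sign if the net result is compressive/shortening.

0.509 mm

Internal axial forces (sectioning from the free end, tension +): N_BC = 30.8 kN, N_AB = 30.8 kN.
A_AB = 2391 mm².
A_BC = 609.3 mm².
δ_AB = 30800·550/(2391·71200) = 0.0995 mm
δ_BC = 30800·577/(609.3·71200) = 0.4096 mm
δ = Σδ_i = 0.5091 mm.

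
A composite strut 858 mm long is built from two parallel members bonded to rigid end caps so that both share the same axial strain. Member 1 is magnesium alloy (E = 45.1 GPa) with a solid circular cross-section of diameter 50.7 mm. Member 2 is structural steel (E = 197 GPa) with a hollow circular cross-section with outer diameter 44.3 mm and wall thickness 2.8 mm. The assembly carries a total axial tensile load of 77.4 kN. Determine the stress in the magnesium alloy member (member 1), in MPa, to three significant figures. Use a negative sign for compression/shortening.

21.4 MPa

A_1 = 2019 mm².
A_2 = 365.1 mm².
Equal strain + equilibrium ⇒ each member carries load in proportion to AE: A₁E₁ = 91050000 N, A₂E₂ = 71920000 N, ΣAE = 163000000 N.
σ₁ = P·E₁/ΣAE = 77400·45100/163000000 = 21.42 MPa.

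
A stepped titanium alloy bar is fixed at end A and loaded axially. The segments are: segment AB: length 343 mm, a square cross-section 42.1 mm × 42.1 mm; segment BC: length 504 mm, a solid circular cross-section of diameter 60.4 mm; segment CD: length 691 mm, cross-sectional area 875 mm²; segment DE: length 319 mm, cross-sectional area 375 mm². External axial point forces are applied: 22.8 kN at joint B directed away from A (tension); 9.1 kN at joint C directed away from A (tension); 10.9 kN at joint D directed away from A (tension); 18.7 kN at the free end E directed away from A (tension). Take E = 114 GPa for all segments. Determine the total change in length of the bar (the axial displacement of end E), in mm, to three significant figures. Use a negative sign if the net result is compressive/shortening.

0.509 mm

Internal axial forces (sectioning from the free end, tension +): N_DE = 18.7 kN, N_CD = 29.6 kN, N_BC = 38.7 kN, N_AB = 61.5 kN.
A_AB = 1772 mm².
A_BC = 2865 mm².
δ_AB = 61500·343/(1772·114000) = 0.1044 mm
δ_BC = 38700·504/(2865·114000) = 0.05971 mm
δ_CD = 29600·691/(875·114000) = 0.205 mm
δ_DE = 18700·319/(375·114000) = 0.1395 mm
δ = Σδ_i = 0.5087 mm.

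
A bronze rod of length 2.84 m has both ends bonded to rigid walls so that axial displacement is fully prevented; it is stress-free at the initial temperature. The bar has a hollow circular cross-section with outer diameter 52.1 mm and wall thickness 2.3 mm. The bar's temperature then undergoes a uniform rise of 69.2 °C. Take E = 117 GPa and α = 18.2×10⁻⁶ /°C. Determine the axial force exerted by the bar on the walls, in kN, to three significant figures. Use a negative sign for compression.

-53.0 kN

Free thermal expansion αLΔT = 18.2e-6 · 2840 · 69.2 = 3.577 mm.
The walls impose strain ε = −(3.577)/2840 = -1.2594e-03; σ = Eε = 117000 · -1.2594e-03 = -147.4 MPa.
Wall reaction R = σ·A = -147.4·359.8 = -53020 N = -53.02 kN.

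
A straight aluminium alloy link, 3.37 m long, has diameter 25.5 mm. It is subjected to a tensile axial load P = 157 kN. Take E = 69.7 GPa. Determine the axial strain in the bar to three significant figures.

A = 510.7 mm².
σ = N/A = 307.4 MPa; ε = σ/E = 307.4/69700 = 4.411e-03.

0.00441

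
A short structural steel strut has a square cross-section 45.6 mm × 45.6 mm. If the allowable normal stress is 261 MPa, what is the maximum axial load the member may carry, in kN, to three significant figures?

543 kN

A = 2079 mm².
P_max = σ_allow · A = 261 · 2079 = 542700 N = 542.7 kN.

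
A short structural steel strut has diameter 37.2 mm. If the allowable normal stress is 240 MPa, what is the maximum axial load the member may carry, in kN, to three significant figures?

A = 1087 mm².
P_max = σ_allow · A = 240 · 1087 = 260800 N = 260.8 kN.

261 kN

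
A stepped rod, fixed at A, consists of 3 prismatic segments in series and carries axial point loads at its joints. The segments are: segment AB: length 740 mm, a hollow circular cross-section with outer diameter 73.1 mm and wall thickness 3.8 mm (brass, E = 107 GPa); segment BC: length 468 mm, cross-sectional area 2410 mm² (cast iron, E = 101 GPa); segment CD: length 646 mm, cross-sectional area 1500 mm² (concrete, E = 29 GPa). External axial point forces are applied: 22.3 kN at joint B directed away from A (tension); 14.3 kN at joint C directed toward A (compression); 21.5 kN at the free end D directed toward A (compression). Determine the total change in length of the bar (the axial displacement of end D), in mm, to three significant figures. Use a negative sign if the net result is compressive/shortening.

Internal axial forces (sectioning from the free end, tension +): N_CD = -21.5 kN, N_BC = -35.8 kN, N_AB = -13.5 kN.
A_AB = 827.3 mm².
δ_AB = -13500·740/(827.3·107000) = -0.1129 mm
δ_BC = -35800·468/(2410·101000) = -0.06883 mm
δ_CD = -21500·646/(1500·29000) = -0.3193 mm
δ = Σδ_i = -0.501 mm.

-0.501 mm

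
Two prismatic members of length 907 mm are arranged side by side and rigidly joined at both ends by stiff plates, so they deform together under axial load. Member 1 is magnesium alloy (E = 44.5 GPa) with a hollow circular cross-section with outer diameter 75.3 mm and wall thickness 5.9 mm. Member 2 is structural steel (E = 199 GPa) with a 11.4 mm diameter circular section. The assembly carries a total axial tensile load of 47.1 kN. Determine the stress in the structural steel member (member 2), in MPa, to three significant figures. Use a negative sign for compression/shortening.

121 MPa

A_1 = 1286 mm².
A_2 = 102.1 mm².
Equal strain + equilibrium ⇒ each member carries load in proportion to AE: A₁E₁ = 57240000 N, A₂E₂ = 20310000 N, ΣAE = 77550000 N.
σ₂ = P·E₂/ΣAE = 47100·199000/77550000 = 120.9 MPa.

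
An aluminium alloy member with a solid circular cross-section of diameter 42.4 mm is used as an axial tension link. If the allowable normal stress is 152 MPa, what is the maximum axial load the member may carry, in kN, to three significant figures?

A = 1412 mm².
P_max = σ_allow · A = 152 · 1412 = 214600 N = 214.6 kN.

215 kN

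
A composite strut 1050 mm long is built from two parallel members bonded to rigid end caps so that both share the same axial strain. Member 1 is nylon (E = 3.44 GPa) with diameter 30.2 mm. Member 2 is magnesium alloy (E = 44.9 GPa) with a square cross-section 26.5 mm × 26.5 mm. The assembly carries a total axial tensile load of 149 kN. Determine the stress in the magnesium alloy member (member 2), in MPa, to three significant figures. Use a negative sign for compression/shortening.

A_1 = 716.3 mm².
A_2 = 702.2 mm².
Equal strain + equilibrium ⇒ each member carries load in proportion to AE: A₁E₁ = 2464000 N, A₂E₂ = 31530000 N, ΣAE = 34000000 N.
σ₂ = P·E₂/ΣAE = 149000·44900/34000000 = 196.8 MPa.

197 MPa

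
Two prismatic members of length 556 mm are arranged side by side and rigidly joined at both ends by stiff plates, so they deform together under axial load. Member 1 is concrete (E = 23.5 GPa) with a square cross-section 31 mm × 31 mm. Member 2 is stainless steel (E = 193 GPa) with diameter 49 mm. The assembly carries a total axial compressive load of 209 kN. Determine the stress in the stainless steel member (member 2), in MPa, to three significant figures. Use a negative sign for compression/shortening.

-104 MPa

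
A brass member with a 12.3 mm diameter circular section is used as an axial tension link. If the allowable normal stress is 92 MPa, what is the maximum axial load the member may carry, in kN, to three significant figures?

10.9 kN

A = 118.8 mm².
P_max = σ_allow · A = 92 · 118.8 = 10930 N = 10.93 kN.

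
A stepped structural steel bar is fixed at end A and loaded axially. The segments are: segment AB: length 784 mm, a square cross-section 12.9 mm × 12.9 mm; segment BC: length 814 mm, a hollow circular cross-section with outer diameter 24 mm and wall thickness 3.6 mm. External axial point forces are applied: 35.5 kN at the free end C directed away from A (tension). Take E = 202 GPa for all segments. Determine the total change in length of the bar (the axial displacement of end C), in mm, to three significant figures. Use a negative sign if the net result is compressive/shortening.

Internal axial forces (sectioning from the free end, tension +): N_BC = 35.5 kN, N_AB = 35.5 kN.
A_AB = 166.4 mm².
A_BC = 230.7 mm².
δ_AB = 35500·784/(166.4·202000) = 0.828 mm
δ_BC = 35500·814/(230.7·202000) = 0.62 mm
δ = Σδ_i = 1.448 mm.

1.45 mm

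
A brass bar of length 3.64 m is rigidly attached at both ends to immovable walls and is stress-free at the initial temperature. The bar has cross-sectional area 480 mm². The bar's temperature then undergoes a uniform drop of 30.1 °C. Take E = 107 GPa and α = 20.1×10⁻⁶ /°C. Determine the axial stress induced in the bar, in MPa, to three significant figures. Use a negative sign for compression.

64.7 MPa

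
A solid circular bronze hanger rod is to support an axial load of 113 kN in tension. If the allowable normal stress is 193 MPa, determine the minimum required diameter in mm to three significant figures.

27.3 mm

Required area A ≥ P/σ_allow = 113000/193 = 585.5 mm².
For a solid circular section, d ≥ √(4A/π) = 27.3 mm.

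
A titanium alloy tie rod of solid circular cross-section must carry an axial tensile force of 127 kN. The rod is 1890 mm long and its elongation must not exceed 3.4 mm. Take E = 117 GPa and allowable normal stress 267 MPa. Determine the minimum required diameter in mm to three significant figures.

27.7 mm

Required area A ≥ P/σ_allow = 127000/267 = 475.7 mm².
For a solid circular section, d ≥ √(4A/π) = 24.61 mm.
Elongation limit: A ≥ PL/(Eδ_allow) = 127000·1890/(117000·3.4) = 603.4 mm² ⇒ d ≥ 27.72 mm.
The elongation limit governs.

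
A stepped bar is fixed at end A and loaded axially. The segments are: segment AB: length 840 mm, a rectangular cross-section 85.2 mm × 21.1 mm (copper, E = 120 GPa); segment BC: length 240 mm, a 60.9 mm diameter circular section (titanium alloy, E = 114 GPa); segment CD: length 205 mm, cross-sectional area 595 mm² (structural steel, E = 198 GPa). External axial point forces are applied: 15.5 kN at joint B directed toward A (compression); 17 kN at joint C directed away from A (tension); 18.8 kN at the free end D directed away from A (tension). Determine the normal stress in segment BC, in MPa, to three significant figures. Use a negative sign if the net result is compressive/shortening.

Internal axial forces (sectioning from the free end, tension +): N_CD = 18.8 kN, N_BC = 35.8 kN, N_AB = 20.3 kN.
A_BC = 2913 mm².
σ_BC = N_BC/A_BC = 35800/2913 = 12.29 MPa.

12.3 MPa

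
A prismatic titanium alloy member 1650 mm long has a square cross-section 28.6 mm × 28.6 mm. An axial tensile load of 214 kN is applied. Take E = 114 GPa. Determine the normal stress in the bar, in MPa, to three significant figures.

262 MPa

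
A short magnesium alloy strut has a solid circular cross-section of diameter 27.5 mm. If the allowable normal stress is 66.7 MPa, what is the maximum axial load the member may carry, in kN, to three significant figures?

39.6 kN

A = 594 mm².
P_max = σ_allow · A = 66.7 · 594 = 39620 N = 39.62 kN.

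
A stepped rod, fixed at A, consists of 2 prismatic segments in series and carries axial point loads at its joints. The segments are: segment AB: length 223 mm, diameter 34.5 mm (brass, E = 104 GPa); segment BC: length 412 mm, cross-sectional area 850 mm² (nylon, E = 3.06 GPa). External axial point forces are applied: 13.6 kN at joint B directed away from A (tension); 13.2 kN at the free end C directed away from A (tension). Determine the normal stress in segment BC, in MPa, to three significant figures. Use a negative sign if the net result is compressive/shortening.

Internal axial forces (sectioning from the free end, tension +): N_BC = 13.2 kN, N_AB = 26.8 kN.
σ_BC = N_BC/A_BC = 13200/850 = 15.53 MPa.

15.5 MPa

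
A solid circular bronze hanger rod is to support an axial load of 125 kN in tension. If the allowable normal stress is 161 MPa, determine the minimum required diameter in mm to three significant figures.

31.4 mm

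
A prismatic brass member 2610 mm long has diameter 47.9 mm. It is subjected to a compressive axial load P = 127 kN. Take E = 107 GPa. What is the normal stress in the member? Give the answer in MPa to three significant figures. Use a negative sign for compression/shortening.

A = 1802 mm².
σ = N/A = -127000/1802 = -70.48 MPa.

-70.5 MPa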